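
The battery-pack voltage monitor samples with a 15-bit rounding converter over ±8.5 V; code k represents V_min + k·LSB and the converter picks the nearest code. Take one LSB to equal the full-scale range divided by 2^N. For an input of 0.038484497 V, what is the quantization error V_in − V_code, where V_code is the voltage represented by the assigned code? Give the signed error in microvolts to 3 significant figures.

+93.4 µV

Span: 8.5 V − (-8.5 V) = 17 V. LSB = 17 V / 2^15 ≈ 0.5188 mV.
(V_in − V_min)/LSB = (0.038484497 − (-8.5)) × 32768/17 = 16458.1800 → nearest code k = 16458.
V_code = -8.5 + (16458/32768) × 17 = 0.038391113281 V.
e = 0.038484497 − (0.038391113281) = +93.4 µV.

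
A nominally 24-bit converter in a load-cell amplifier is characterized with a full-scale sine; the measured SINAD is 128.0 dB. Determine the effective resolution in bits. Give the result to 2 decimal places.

20.97 bits

ENOB = (128.0 − 1.76)/6.02 = 20.9701 bits.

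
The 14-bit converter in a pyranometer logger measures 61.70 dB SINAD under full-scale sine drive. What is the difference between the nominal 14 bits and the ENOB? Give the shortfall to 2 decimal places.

4.04 bits

N_eff = (61.70 − 1.76)/6.02 = 9.9568 bits.
Shortfall = 14 − 9.9568 = 4.0432 bits.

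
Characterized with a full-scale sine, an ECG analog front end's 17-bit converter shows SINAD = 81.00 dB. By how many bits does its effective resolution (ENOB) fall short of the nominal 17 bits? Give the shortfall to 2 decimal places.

N_eff = (81.00 − 1.76)/6.02 = 13.1628 bits.
Lost resolution: 17 − 13.1628 = 3.8372 bits.

3.84 bits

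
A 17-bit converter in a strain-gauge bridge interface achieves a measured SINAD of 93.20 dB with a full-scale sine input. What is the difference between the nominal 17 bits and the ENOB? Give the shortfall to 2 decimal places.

ENOB = (SINAD − 1.76)/6.02 = (93.20 − 1.76)/6.02 = 15.1894 bits.
17 − 15.1894 = 1.81 bits below nominal.

1.81 bits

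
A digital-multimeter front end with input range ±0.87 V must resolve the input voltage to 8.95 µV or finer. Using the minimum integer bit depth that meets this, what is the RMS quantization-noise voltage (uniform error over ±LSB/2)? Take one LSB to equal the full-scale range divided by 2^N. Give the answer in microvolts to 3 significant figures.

The full-scale span is 0.87 − (-0.87) = 1.74 V.
Need 2^N ≥ 1.74 V / 8.95 µV = 194400 → N_min = 18.
Step size = 1.74/262144 V = 6.6376 µV.
RMS noise = LSB/√12 = 1.92 µV.

1.92 µV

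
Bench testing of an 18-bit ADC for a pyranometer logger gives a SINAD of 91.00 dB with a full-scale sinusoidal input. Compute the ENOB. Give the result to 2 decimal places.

(91.00 − 1.76) / 6.02 = 89.24/6.02 = 14.8239 effective bits.

14.82 bits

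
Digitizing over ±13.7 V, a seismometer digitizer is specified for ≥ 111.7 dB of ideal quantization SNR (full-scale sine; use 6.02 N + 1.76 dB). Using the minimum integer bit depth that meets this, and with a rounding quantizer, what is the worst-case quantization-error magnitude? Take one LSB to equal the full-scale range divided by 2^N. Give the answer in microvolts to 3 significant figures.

Range = 13.7 − (-13.7) = 27.4 V.
Solving 6.02 N ≥ 111.7 − 1.76: N ≥ 18.262. Round up → N = 19.
Step size = 27.4/524288 V = 52.261 µV.
|e|_max = LSB/2 = 26.1 µV.

26.1 µV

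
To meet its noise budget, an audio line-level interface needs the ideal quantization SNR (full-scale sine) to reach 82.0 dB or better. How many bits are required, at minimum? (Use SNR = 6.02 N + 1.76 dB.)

14 bits

Required N = ⌈(82.0 − 1.76)/6.02⌉ = ⌈13.329⌉ = 14.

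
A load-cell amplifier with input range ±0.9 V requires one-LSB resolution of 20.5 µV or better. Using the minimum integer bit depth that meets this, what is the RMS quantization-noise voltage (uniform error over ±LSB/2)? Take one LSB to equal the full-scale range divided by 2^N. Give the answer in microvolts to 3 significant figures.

Full-scale range = 0.9 V − (-0.9 V) = 1.8 V.
1.8 V / 20.5 µV = 87800. Since 2^16 = 65536 and 2^17 = 131072, N = 17.
Step size = 1.8/131072 V = 13.733 µV.
σ_q = LSB/√12 = 13.733 µV/3.4641 = 3.96 µV.

3.96 µV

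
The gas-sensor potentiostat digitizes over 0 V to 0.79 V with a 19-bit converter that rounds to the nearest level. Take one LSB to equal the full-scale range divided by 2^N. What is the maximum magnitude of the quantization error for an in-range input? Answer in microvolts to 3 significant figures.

0.753 µV

Range is 0.79 V.
LSB = 0.79 V ÷ 2^19 = 0.79/524288 V = 1.5068 µV.
Worst-case error for round-to-nearest is half an LSB: 0.753 µV.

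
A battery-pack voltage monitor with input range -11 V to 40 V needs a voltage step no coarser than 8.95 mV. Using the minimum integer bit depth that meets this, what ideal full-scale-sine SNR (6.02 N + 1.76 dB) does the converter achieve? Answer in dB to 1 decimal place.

80.0 dB

Span: 40 V − (-11 V) = 51 V.
Required number of levels: 51/8.95 mV = 5698.3; smallest N with 2^N ≥ that is 13.
6.02(13) + 1.76 = 80.02 dB.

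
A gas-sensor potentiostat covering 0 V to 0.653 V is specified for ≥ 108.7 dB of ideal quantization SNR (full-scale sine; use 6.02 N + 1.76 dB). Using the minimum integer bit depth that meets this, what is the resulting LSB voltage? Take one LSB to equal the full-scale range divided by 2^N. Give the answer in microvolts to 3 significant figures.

2.49 µV

V_FS = 0.653 V.
6.02 N + 1.76 ≥ 108.7 gives N ≥ 17.764, so the minimum integer is 18.
Step size = 0.653/262144 V = 2.49 µV.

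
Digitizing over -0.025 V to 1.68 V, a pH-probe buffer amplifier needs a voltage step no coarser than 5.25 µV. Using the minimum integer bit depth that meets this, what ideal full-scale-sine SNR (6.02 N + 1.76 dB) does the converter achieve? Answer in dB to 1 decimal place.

The full-scale span is 1.68 − (-0.025) = 1.705 V.
Required number of levels: 1.705/5.25 µV = 324760; smallest N with 2^N ≥ that is 19.
6.02(19) + 1.76 = 116.14 dB.

116.1 dB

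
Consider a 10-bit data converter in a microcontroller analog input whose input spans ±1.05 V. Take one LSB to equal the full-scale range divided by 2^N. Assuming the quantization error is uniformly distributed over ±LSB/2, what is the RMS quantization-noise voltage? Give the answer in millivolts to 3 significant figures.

The full-scale span is 1.05 − (-1.05) = 2.1 V.
One LSB is 2.1 V / 1024 = 2.0508 mV.
RMS of a uniform error over width LSB is LSB/√12 = 0.592 mV.

0.592 mV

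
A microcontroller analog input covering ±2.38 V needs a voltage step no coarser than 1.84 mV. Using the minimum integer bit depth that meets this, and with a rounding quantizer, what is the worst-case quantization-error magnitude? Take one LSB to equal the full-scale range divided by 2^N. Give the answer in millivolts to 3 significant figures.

0.581 mV

Range = 2.38 − (-2.38) = 4.76 V.
Levels needed ≥ 4.76/1.84 mV = 2587. 2^12 = 4096 suffices, so N_min = 12.
LSB = 4.76 V / 2^12 = 1.1621 mV.
|e|_max = LSB/2 = 0.581 mV.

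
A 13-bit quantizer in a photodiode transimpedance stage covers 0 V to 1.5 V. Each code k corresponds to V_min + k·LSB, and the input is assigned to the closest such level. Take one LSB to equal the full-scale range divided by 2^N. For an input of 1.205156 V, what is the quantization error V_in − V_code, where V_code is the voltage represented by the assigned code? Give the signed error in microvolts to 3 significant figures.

V_FS = 1.5 V. LSB = 1.5 V / 2^13 ≈ 183.1 µV.
(V_in − V_min)/LSB = (1.205156 − (0)) × 8192/1.5 = 6581.7586 → nearest code k = 6582.
V_code = 0 + (6582/8192) × 1.5 = 1.205200195 V.
Error = V_in − V_code = 1.205156 − (1.205200195) = −44.2 µV.

−44.2 µV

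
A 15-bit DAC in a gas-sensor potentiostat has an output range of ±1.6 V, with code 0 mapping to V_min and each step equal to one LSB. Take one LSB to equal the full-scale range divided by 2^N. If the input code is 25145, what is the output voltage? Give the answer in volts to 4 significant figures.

0.8556 V

Full-scale range = 1.6 V − (-1.6 V) = 3.2 V. LSB = 3.2 V / 2^15.
V_out = -1.6 + 25145 × (3.2/32768) V
      = -1.6 V + 2.45557 V = 0.855566 V.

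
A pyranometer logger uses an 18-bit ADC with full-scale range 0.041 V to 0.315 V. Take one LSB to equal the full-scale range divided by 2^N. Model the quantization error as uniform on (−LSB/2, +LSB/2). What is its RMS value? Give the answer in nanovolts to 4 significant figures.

301.7 nV

Span: 0.315 V − (0.041 V) = 0.274 V.
One LSB is 0.274 V / 262144 = 1.04523 µV.
V_rms = LSB/√12 = 1.04523 µV / √12 = 301.7 nV.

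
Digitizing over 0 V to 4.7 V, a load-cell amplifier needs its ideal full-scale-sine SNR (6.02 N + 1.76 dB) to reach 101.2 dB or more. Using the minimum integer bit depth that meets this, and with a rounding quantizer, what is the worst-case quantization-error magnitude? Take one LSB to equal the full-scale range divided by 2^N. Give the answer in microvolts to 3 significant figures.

17.9 µV

Full-scale range = 4.7 V.
N ≥ (101.2 − 1.76)/6.02 = 16.518 → N_min = 17.
LSB = 4.7 V / 2^17 = 35.858 µV.
Max error for round-to-nearest is LSB/2 = 17.9 µV.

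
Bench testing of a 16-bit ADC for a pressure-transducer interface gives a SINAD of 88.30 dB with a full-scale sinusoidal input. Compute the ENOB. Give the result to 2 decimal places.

14.38 bits

ENOB = (SINAD − 1.76) / 6.02 = (88.30 − 1.76) / 6.02 = 86.54 / 6.02 = 14.3754.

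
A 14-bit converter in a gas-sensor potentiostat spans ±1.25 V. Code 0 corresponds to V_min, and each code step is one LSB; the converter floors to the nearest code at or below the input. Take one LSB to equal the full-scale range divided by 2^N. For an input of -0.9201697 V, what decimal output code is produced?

Full-scale range = 1.25 V − (-1.25 V) = 2.5 V. LSB = 2.5 V / 2^14 ≈ 152.6 µV.
(V_in − V_min) × 2^14/range = (-0.9201697 − (-1.25)) × 16384/2.5 = 2161.576.
Floor → code = 2161.

2161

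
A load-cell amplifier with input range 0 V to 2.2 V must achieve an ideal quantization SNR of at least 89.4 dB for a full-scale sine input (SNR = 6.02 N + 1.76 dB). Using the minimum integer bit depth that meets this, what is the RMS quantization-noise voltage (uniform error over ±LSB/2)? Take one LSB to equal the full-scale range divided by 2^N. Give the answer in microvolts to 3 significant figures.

19.4 µV

Span = 2.2 V.
6.02 N + 1.76 ≥ 89.4 gives N ≥ 14.558, so the minimum integer is 15.
LSB = 2.2 V / 2^15 = 67.139 µV.
RMS noise = LSB/√12 = 19.4 µV.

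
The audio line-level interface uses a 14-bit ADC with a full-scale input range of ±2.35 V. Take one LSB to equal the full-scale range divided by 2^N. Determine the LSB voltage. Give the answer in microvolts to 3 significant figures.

287 µV

Full-scale range = 2.35 V − (-2.35 V) = 4.7 V.
Number of codes = 2^14 = 16384.
Step size = 4.7/16384 V = 287 µV.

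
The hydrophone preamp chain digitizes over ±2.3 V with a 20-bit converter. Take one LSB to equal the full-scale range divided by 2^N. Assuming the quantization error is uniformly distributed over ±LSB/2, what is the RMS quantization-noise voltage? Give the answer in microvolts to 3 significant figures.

1.27 µV

Range = 2.3 − (-2.3) = 4.6 V.
LSB = 4.6 V ÷ 2^20 = 4.6/1048576 V = 4.3869 µV.
σ_q = LSB/√12 = 4.3869 µV/3.4641 = 1.27 µV.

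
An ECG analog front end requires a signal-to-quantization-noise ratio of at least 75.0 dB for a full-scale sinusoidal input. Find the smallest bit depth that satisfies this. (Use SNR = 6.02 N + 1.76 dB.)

Required N = ⌈(75.0 − 1.76)/6.02⌉ = ⌈12.166⌉ = 13.

13 bits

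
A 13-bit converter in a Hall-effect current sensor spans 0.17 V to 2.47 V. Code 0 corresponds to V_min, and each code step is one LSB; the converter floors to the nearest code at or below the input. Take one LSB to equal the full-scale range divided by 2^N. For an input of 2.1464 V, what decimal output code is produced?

The full-scale span is 2.47 − (0.17) = 2.3 V. LSB = 2.3 V / 2^13 ≈ 280.8 µV.
(V_in − V_min) × 2^13/range = (2.1464 − (0.17)) × 8192/2.3 = 7039.421.
Floor → code = 7039.

7039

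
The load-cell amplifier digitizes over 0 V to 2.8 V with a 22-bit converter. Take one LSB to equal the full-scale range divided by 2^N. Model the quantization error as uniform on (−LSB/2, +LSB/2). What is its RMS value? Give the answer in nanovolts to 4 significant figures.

192.7 nV

Range is 2.8 V.
Step size = 2.8/4194304 V = 0.667572 µV.
For a uniform distribution on [−LSB/2, +LSB/2], V_rms = LSB/√12 = 0.667572 µV/3.4641 = 192.7 nV.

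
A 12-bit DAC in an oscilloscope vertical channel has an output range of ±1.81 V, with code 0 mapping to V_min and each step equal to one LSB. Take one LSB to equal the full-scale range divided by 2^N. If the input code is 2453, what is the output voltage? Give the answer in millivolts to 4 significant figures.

357.9 mV

Full-scale range = 1.81 V − (-1.81 V) = 3.62 V. LSB = 3.62 V / 2^12.
V_out = V_min + code × LSB = -1.81 V + 2453 × 3.62 V / 4096
      = -1.81 + 2.16793 = 0.357935 V.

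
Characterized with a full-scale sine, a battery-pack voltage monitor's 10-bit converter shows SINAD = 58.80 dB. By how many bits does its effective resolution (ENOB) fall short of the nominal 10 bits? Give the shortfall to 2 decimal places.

0.52 bits

ENOB = (SINAD − 1.76)/6.02 = (58.80 − 1.76)/6.02 = 9.4751 bits.
10 − 9.4751 = 0.52 bits below nominal.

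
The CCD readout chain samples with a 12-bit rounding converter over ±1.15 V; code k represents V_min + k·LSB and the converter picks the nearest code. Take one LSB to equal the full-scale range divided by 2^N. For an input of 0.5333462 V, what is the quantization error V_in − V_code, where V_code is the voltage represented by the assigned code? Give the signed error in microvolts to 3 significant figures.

−101 µV

Range = 1.15 − (-1.15) = 2.3 V. LSB = 2.3 V / 2^12 ≈ 0.5615 mV.
(V_in − V_min)/LSB = (0.5333462 − (-1.15)) × 4096/2.3 = 2997.8200 → nearest code k = 2998.
Reconstructed level: -1.15 + 2998 × 2.3/4096 V = 0.5334472656 V.
Error = V_in − V_code = 0.5333462 − (0.5334472656) = −101 µV.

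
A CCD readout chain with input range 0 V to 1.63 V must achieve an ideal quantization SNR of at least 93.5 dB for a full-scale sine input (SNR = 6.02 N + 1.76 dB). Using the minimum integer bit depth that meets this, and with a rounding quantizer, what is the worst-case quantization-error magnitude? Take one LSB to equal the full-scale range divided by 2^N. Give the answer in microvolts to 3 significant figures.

Span = 1.63 V.
6.02 N + 1.76 ≥ 93.5 gives N ≥ 15.239, so the minimum integer is 16.
Step size = 1.63/65536 V = 24.872 µV.
|e|_max = LSB/2 = 12.4 µV.

12.4 µV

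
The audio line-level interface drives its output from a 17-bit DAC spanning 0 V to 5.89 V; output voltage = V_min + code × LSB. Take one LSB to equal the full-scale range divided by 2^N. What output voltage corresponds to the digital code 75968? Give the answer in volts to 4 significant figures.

3.414 V

Range is 5.89 V. LSB = 5.89 V / 2^17.
V_out = V_min + code × LSB = 0 V + 75968 × 5.89 V / 131072
      = 0 + 3.41378 = 3.41378 V.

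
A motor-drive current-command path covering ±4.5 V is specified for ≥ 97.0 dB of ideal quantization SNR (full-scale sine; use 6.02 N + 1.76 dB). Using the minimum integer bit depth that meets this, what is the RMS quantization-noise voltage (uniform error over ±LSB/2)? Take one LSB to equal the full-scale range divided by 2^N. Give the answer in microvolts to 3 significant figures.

Range = 4.5 − (-4.5) = 9 V.
Solving 6.02 N ≥ 97.0 − 1.76: N ≥ 15.821. Round up → N = 16.
Step size = 9/65536 V = 137.33 µV.
RMS noise = LSB/√12 = 39.6 µV.

39.6 µV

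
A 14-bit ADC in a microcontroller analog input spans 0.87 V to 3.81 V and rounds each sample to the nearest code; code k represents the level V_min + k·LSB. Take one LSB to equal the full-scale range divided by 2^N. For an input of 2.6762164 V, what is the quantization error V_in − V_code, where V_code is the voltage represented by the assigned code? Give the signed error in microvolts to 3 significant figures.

Span: 3.81 V − (0.87 V) = 2.94 V. LSB = 2.94 V / 2^14 ≈ 179.4 µV.
Position in LSBs: (2.6762164 − (0.87)) × 16384/2.94 = 10065.6631; rounding gives k = 10066.
V_code = V_min + k × range/2^14 = 0.87 + 10066 × 2.94/16384 = 2.6762768555 V.
V_in − V_code = 2.6762164 − (2.6762768555) = −60.5 µV.

−60.5 µV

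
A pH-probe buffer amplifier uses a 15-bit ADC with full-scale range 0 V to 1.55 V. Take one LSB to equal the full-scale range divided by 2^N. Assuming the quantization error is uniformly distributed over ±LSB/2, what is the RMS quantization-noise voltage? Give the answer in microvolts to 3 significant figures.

13.7 µV

Full-scale range = 1.55 V.
Step size = 1.55/32768 V = 47.302 µV.
RMS of a uniform error over width LSB is LSB/√12 = 13.7 µV.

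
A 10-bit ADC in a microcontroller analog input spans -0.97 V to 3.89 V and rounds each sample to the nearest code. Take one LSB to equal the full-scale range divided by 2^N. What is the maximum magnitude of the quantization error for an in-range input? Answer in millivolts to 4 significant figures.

The full-scale span is 3.89 − (-0.97) = 4.86 V.
One LSB is 4.86 V / 1024 = 4.74609 mV.
Worst-case error for round-to-nearest is half an LSB: 2.373 mV.

2.373 mV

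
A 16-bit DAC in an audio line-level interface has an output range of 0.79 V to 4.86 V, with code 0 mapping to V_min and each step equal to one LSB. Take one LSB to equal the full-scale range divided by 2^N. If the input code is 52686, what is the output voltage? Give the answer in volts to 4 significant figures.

4.062 V

The full-scale span is 4.86 − (0.79) = 4.07 V. LSB = 4.07 V / 2^16.
V_out = 0.79 + 52686 × (4.07/65536) V
      = 0.79 V + 3.27197 V = 4.06197 V.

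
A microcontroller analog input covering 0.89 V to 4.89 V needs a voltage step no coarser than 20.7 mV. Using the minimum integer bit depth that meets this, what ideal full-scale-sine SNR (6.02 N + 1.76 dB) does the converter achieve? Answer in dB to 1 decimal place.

49.9 dB

Range = 4.89 − (0.89) = 4 V.
Required number of levels: 4/20.7 mV = 193.24; smallest N with 2^N ≥ that is 8.
Ideal SNR at N = 8: 6.02·8 + 1.76 = 49.9 dB.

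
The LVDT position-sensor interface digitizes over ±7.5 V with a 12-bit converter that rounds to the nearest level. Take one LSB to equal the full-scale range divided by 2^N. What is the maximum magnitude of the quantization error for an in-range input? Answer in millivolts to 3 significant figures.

1.83 mV

Range = 7.5 − (-7.5) = 15 V.
LSB = 15 V ÷ 2^12 = 15/4096 V = 3.6621 mV.
Worst-case error for round-to-nearest is half an LSB: 1.83 mV.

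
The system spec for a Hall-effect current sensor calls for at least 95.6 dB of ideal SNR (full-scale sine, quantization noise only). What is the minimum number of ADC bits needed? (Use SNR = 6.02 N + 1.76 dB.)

N ≥ (95.6 − 1.76)/6.02 = 15.588 → N_min = 16.

16 bits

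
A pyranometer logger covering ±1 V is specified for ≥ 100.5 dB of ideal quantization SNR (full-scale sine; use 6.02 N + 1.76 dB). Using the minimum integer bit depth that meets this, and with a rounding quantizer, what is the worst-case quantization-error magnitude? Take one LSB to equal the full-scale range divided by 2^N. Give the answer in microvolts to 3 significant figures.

Range = 1 − (-1) = 2 V.
N ≥ (100.5 − 1.76)/6.02 = 16.402 → N_min = 17.
LSB = 2 V / 2^17 = 15.259 µV.
|e|_max = LSB/2 = 7.63 µV.

7.63 µV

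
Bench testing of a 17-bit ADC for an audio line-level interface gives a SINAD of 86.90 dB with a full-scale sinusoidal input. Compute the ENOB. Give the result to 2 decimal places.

Inverting SNR = 6.02 N + 1.76: N_eff = (86.90 − 1.76)/6.02 = 14.1429.

14.14 bits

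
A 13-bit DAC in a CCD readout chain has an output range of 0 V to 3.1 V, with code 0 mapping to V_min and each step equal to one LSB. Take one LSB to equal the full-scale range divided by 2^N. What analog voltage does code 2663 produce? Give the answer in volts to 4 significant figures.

Full-scale range = 3.1 V. LSB = 3.1 V / 2^13.
V_out = 0 + 2663 × (3.1/8192) V
      = 0 V + 1.00773 V = 1.00773 V.

1.008 V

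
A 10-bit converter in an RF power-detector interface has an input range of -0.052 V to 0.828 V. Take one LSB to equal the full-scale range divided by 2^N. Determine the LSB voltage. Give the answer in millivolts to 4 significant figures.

0.8594 mV

The full-scale span is 0.828 − (-0.052) = 0.88 V.
Number of codes = 2^10 = 1024.
LSB = 0.88 V ÷ 2^10 = 0.88/1024 V = 0.8594 mV.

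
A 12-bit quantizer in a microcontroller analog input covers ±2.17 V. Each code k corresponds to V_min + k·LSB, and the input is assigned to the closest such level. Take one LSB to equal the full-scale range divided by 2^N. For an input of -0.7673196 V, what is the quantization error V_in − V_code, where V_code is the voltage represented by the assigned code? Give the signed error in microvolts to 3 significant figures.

Full-scale range = 2.17 V − (-2.17 V) = 4.34 V. LSB = 4.34 V / 2^12 ≈ 1.060 mV.
(-0.7673196 − (-2.17)) / LSB = 1.4026804 × 4096/4.34 = 1323.8200. Nearest integer: k = 1324.
Reconstructed level: -2.17 + 1324 × 4.34/4096 V = -0.7671289063 V.
e = -0.7673196 − (-0.7671289063) = −191 µV.

−191 µV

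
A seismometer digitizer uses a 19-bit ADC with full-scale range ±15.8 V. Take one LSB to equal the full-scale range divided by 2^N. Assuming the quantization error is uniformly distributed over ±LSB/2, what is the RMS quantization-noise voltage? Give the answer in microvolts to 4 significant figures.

Full-scale range = 15.8 V − (-15.8 V) = 31.6 V.
Step size = 31.6/524288 V = 60.2722 µV.
V_rms = LSB/√12 = 60.2722 µV / √12 = 17.40 µV.

17.40 µV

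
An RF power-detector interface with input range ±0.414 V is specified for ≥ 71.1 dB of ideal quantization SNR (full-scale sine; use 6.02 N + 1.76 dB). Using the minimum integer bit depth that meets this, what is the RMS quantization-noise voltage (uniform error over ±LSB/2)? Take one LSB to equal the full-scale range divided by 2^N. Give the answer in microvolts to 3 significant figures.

58.4 µV

The full-scale span is 0.414 − (-0.414) = 0.828 V.
6.02 N + 1.76 ≥ 71.1 gives N ≥ 11.518, so the minimum integer is 12.
Step size = 0.828/4096 V = 202.15 µV.
RMS noise = LSB/√12 = 58.4 µV.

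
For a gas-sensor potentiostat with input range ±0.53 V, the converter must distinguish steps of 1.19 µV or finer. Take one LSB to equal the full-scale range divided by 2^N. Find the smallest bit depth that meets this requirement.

20 bits

Full-scale range = 0.53 V − (-0.53 V) = 1.06 V.
Required number of levels: 1.06/1.19 µV = 890760; smallest N with 2^N ≥ that is 20.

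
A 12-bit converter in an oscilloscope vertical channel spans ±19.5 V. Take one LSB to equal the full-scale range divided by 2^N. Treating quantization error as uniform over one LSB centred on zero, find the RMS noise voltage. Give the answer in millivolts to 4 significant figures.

2.749 mV

Full-scale range = 19.5 V − (-19.5 V) = 39 V.
One LSB is 39 V / 4096 = 9.52148 mV.
V_rms = LSB/√12 = 9.52148 mV / √12 = 2.749 mV.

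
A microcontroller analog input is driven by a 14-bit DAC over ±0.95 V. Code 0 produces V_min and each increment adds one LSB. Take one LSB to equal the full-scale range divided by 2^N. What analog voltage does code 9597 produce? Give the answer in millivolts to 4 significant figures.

162.9 mV

Span: 0.95 V − (-0.95 V) = 1.9 V. LSB = 1.9 V / 2^14.
V_out = -0.95 + 9597 × (1.9/16384) V
      = -0.95 V + 1.11293 V = 0.162933 V.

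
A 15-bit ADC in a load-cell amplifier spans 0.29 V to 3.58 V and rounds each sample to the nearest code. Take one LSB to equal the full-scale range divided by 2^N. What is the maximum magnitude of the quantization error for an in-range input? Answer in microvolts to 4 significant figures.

Span: 3.58 V − (0.29 V) = 3.29 V.
Step size = 3.29/32768 V = 100.403 µV.
A rounding quantizer has |error| ≤ LSB/2 = 50.20 µV.

50.20 µV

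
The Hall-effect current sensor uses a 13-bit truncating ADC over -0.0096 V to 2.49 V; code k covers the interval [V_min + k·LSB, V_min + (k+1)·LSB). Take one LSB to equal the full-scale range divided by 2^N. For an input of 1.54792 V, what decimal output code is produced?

The full-scale span is 2.49 − (-0.0096) = 2.4996 V. LSB = 2.4996 V / 2^13 ≈ 305.1 µV.
code = ⌊(V_in − V_min)/LSB⌋ = ⌊(V_in − V_min) × 2^13 / range⌋
     = ⌊(1.54792 − (-0.0096)) × 8192 / 2.4996⌋ = ⌊1.55752 × 8192/2.4996⌋
     = ⌊5104.498⌋ = 5104.

5104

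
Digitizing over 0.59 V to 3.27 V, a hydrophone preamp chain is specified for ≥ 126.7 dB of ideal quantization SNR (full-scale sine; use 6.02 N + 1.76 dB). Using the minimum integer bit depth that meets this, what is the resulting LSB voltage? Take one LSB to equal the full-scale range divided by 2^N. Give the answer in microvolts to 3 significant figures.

1.28 µV

Span: 3.27 V − (0.59 V) = 2.68 V.
Required N = ⌈(126.7 − 1.76)/6.02⌉ = ⌈20.754⌉ = 21.
LSB = 2.68 V / 2^21 = 1.28 µV.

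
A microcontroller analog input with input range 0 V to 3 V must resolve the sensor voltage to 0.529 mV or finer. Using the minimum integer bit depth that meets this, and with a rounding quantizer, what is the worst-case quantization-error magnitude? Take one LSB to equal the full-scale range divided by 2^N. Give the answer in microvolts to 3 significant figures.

Span = 3 V.
Need 2^N ≥ 3 V / 0.529 mV = 5671 → N_min = 13.
LSB = 3 V / 2^13 = 366.21 µV.
Half an LSB is 183 µV.

183 µV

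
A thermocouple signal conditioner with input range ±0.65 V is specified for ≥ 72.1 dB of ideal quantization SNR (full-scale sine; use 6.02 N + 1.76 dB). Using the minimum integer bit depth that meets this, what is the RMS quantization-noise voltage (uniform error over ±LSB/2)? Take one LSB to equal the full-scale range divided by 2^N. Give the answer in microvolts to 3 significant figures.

Full-scale range = 0.65 V − (-0.65 V) = 1.3 V.
N ≥ (72.1 − 1.76)/6.02 = 11.684 → N_min = 12.
LSB = 1.3 V ÷ 2^12 = 1.3/4096 V = 317.38 µV.
RMS noise = LSB/√12 = 91.6 µV.

91.6 µV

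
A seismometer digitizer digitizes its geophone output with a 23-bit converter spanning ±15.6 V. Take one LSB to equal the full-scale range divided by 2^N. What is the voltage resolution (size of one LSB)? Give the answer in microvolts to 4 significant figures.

3.719 µV

The full-scale span is 15.6 − (-15.6) = 31.2 V.
There are 2^23 = 8388608 steps.
One LSB is 31.2 V / 8388608 = 3.719 µV.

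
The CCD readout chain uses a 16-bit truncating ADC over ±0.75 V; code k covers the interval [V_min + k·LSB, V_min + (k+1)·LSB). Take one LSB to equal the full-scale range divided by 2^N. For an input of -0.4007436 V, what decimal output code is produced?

Range = 0.75 − (-0.75) = 1.5 V. LSB = 1.5 V / 2^16 ≈ 22.89 µV.
(V_in − V_min) × 2^16/range = (-0.4007436 − (-0.75)) × 65536/1.5 = 15259.245.
Floor → code = 15259.

15259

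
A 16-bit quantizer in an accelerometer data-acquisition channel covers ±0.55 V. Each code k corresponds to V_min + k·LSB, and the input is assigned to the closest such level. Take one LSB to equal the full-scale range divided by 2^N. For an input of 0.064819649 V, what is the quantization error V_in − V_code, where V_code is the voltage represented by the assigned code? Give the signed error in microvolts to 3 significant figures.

−2.74 µV

The full-scale span is 0.55 − (-0.55) = 1.1 V. LSB = 1.1 V / 2^16 ≈ 16.78 µV.
(0.064819649 − (-0.55)) / LSB = 0.614819649 × 65536/1.1 = 36629.8368. Nearest integer: k = 36630.
V_code = -0.55 + (36630/65536) × 1.1 = 0.064822387695 V.
Error = V_in − V_code = 0.064819649 − (0.064822387695) = −2.74 µV.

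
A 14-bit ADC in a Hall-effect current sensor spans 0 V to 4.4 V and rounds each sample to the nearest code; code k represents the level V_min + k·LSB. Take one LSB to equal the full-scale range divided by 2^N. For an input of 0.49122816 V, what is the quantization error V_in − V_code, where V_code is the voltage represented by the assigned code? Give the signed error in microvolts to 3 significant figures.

+41.6 µV

Range is 4.4 V. LSB = 4.4 V / 2^14 ≈ 268.6 µV.
(V_in − V_min)/LSB = (0.49122816 − (0)) × 16384/4.4 = 1829.1550 → nearest code k = 1829.
V_code = 0 + (1829/16384) × 4.4 = 0.49118652344 V.
Error = V_in − V_code = 0.49122816 − (0.49118652344) = +41.6 µV.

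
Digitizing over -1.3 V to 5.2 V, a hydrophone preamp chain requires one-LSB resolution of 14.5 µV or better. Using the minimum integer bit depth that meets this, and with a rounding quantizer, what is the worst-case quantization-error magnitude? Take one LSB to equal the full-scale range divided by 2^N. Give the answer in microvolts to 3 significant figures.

6.20 µV

Span: 5.2 V − (-1.3 V) = 6.5 V.
Required number of levels: 6.5/14.5 µV = 448280; smallest N with 2^N ≥ that is 19.
LSB = 6.5 V ÷ 2^19 = 6.5/524288 V = 12.398 µV.
Half an LSB is 6.20 µV.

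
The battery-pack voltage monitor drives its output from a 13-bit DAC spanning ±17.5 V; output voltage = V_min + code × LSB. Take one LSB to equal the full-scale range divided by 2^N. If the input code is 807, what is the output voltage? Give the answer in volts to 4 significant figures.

Range = 17.5 − (-17.5) = 35 V. LSB = 35 V / 2^13.
V_out = -17.5 + 807 × (35/8192) V
      = -17.5 V + 3.44788 V = -14.0521 V.

-14.05 V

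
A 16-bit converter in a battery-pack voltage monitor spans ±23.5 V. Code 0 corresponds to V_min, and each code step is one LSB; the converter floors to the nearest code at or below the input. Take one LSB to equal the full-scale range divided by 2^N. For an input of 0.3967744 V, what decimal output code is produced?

33321

The full-scale span is 23.5 − (-23.5) = 47 V. LSB = 47 V / 2^16 ≈ 0.7172 mV.
V_in − V_min = 0.3967744 − (-23.5) = 23.8967744 V.
Divide by LSB: 23.8967744 × 65536/47 = 33321.2555.
Truncating gives code 33321.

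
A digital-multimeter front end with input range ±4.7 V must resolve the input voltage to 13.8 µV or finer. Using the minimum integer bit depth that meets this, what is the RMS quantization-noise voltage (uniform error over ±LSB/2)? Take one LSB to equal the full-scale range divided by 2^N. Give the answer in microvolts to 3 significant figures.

2.59 µV

Span: 4.7 V − (-4.7 V) = 9.4 V.
Levels needed ≥ 9.4/13.8 µV = 681200. 2^20 = 1048576 suffices, so N_min = 20.
LSB = 9.4 V / 2^20 = 8.9645 µV.
RMS noise = LSB/√12 = 2.59 µV.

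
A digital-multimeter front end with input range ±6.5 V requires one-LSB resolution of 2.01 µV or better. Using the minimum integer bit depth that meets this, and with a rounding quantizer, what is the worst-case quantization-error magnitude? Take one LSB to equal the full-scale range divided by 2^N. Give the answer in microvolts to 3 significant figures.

Span: 6.5 V − (-6.5 V) = 13 V.
13 V / 2.01 µV = 6.468e6. Since 2^22 = 4194304 and 2^23 = 8388608, N = 23.
Step size = 13/8388608 V = 1.5497 µV.
Half an LSB is 0.775 µV.

0.775 µV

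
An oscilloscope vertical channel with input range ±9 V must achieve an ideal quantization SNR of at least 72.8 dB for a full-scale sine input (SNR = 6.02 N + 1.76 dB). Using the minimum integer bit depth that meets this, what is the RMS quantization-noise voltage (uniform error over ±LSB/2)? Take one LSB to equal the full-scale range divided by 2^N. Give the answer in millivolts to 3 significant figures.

1.27 mV

Span: 9 V − (-9 V) = 18 V.
Required N = ⌈(72.8 − 1.76)/6.02⌉ = ⌈11.801⌉ = 12.
Step size = 18/4096 V = 4.3945 mV.
V_rms = LSB/√12 = 1.27 mV.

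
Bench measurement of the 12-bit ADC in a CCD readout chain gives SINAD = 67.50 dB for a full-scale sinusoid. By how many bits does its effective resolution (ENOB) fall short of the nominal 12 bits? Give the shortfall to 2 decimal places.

1.08 bits

ENOB = (SINAD − 1.76)/6.02 = (67.50 − 1.76)/6.02 = 10.9203 bits.
12 − 10.9203 = 1.08 bits below nominal.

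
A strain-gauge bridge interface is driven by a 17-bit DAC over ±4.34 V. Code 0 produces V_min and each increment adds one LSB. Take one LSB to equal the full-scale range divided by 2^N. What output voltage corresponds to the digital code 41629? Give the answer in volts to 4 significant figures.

-1.583 V

Span: 4.34 V − (-4.34 V) = 8.68 V. LSB = 8.68 V / 2^17.
V_out = -4.34 + 41629 × (8.68/131072) V
      = -4.34 + 2.75680 = -1.58320 V.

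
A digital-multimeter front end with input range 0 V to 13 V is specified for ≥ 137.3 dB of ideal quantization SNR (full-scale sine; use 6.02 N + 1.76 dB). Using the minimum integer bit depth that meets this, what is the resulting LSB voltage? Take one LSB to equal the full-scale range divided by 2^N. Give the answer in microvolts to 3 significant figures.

1.55 µV

V_FS = 13 V.
Required N = ⌈(137.3 − 1.76)/6.02⌉ = ⌈22.515⌉ = 23.
Step size = 13/8388608 V = 1.55 µV.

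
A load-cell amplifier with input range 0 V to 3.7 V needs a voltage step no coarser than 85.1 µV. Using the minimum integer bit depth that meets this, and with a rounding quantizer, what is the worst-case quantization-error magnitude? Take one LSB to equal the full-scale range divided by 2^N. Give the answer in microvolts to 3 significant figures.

Full-scale range = 3.7 V.
Need 2^N ≥ 3.7 V / 85.1 µV = 43480 → N_min = 16.
LSB = 3.7 V / 2^16 = 56.458 µV.
Max error for round-to-nearest is LSB/2 = 28.2 µV.

28.2 µV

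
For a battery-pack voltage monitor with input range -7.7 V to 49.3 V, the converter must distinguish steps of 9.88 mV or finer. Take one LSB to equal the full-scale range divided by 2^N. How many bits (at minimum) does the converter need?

Span: 49.3 V − (-7.7 V) = 57 V.
Required number of levels: 57/9.88 mV = 5769.2; smallest N with 2^N ≥ that is 13.

13 bits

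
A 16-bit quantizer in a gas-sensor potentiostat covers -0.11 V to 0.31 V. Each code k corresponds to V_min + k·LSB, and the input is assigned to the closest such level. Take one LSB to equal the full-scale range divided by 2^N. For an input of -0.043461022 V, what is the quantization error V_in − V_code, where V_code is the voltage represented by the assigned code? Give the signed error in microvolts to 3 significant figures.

Range = 0.31 − (-0.11) = 0.42 V. LSB = 0.42 V / 2^16 ≈ 6.409 µV.
Position in LSBs: (-0.043461022 − (-0.11)) × 65536/0.42 = 10382.6154; rounding gives k = 10383.
V_code = V_min + k × range/2^16 = -0.11 + 10383 × 0.42/65536 = -0.043458557129 V.
Error = V_in − V_code = -0.043461022 − (-0.043458557129) = −2.46 µV.

−2.46 µV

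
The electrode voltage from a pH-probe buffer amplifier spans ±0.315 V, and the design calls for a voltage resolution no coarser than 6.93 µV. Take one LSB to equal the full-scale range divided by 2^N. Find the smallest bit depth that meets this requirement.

The full-scale span is 0.315 − (-0.315) = 0.63 V.
Levels needed ≥ 0.63/6.93 µV = 90910. 2^17 = 131072 suffices, so N_min = 17.

17 bits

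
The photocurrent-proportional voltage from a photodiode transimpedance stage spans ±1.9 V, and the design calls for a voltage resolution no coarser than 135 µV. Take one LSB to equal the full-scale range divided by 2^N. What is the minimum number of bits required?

The full-scale span is 1.9 − (-1.9) = 3.8 V.
Need 2^N ≥ 3.8 V / 135 µV = 28150 → N_min = 15.

15 bits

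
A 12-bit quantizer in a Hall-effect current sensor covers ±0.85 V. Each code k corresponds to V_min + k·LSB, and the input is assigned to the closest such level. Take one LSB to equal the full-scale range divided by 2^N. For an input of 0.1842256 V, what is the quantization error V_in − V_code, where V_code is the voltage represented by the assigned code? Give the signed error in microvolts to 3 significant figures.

The full-scale span is 0.85 − (-0.85) = 1.7 V. LSB = 1.7 V / 2^12 ≈ 415.0 µV.
Position in LSBs: (0.1842256 − (-0.85)) × 4096/1.7 = 2491.8753; rounding gives k = 2492.
Reconstructed level: -0.85 + 2492 × 1.7/4096 V = 0.1842773438 V.
V_in − V_code = 0.1842256 − (0.1842773438) = −51.7 µV.

−51.7 µV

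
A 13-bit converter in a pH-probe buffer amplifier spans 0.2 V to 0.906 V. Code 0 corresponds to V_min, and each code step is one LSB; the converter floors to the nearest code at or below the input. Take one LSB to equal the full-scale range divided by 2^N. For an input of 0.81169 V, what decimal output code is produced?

7097

The full-scale span is 0.906 − (0.2) = 0.706 V. LSB = 0.706 V / 2^13 ≈ 86.18 µV.
V_in − V_min = 0.81169 − (0.2) = 0.61169 V.
Divide by LSB: 0.61169 × 8192/0.706 = 7097.6834.
Truncating gives code 7097.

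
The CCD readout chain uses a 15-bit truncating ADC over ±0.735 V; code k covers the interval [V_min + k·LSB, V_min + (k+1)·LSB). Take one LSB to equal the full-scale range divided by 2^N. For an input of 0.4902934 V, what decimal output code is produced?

27313

The full-scale span is 0.735 − (-0.735) = 1.47 V. LSB = 1.47 V / 2^15 ≈ 44.86 µV.
(V_in − V_min) × 2^15/range = (0.4902934 − (-0.735)) × 32768/1.47 = 27313.207.
Floor → code = 27313.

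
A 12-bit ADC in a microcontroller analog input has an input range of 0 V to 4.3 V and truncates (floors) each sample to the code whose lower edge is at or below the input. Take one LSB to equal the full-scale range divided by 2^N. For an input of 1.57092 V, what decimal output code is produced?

1496

Full-scale range = 4.3 V. LSB = 4.3 V / 2^12 ≈ 1.050 mV.
code = ⌊(V_in − V_min)/LSB⌋ = ⌊(V_in − V_min) × 2^12 / range⌋
     = ⌊(1.57092 − (0)) × 4096 / 4.3⌋ = ⌊1.57092 × 4096/4.3⌋
     = ⌊1496.393⌋ = 1496.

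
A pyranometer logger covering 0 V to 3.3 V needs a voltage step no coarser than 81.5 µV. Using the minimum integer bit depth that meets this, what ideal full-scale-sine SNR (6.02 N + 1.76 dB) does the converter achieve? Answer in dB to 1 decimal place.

V_FS = 3.3 V.
Need 2^N ≥ 3.3 V / 81.5 µV = 40490 → N_min = 16.
SNR = 6.02 × 16 + 1.76 = 98.08 dB.

98.1 dB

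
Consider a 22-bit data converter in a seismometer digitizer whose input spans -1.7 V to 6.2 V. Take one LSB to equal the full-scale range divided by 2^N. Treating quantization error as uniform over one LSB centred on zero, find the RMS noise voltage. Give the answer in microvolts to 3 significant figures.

0.544 µV

Full-scale range = 6.2 V − (-1.7 V) = 7.9 V.
Step size = 7.9/4194304 V = 1.8835 µV.
RMS of a uniform error over width LSB is LSB/√12 = 0.544 µV.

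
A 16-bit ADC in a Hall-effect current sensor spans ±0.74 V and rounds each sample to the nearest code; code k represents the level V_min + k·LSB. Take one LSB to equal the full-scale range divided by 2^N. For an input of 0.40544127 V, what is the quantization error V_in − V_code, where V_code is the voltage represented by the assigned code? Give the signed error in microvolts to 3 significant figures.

+8.53 µV

Full-scale range = 0.74 V − (-0.74 V) = 1.48 V. LSB = 1.48 V / 2^16 ≈ 22.58 µV.
(0.40544127 − (-0.74)) / LSB = 1.14544127 × 65536/1.48 = 50721.3778. Nearest integer: k = 50721.
V_code = -0.74 + (50721/65536) × 1.48 = 0.40543273926 V.
V_in − V_code = 0.40544127 − (0.40543273926) = +8.53 µV.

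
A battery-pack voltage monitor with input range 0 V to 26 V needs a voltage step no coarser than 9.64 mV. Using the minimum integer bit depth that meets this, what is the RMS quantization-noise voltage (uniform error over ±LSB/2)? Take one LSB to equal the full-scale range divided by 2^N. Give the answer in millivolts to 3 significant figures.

1.83 mV

Full-scale range = 26 V.
Levels needed ≥ 26/9.64 mV = 2697. 2^12 = 4096 suffices, so N_min = 12.
One LSB is 26 V / 4096 = 6.3477 mV.
RMS noise = LSB/√12 = 1.83 mV.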